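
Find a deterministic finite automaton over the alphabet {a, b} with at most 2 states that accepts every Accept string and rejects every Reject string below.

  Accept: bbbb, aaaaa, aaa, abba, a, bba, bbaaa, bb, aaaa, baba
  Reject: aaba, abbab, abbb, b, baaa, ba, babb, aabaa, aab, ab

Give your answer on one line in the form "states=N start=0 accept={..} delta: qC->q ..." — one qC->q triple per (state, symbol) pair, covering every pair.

states=2 start=0 accept={0} delta: 0a->0 0b->1 1a->1 1b->0

Fold the examples into a partial DFA from state 0: repeatedly fix the first undefined (state, symbol) met by the shortest-then-alphabetical prefix, trying targets in increasing order and rejecting any under which an Accept and a Reject string meet in one state with the same remainder; add a state when all current targets are rejected. Accepting states are where Accept strings end.
a: 0a undefined. 0a->0: ok.
b: 0b undefined. 0b->0: no, bbbb/aaba meet in 0. Open state 1: 0b->1.
ba: 1a undefined. 1a->0: no, aaaaa/aaba meet in 0. 1a->1: ok.
bb: 1b undefined. 1b->0: ok.
All examples now run through 2 states with every (state, symbol) defined. Accept strings end in {0}, Reject strings end in {1}; accept={0}.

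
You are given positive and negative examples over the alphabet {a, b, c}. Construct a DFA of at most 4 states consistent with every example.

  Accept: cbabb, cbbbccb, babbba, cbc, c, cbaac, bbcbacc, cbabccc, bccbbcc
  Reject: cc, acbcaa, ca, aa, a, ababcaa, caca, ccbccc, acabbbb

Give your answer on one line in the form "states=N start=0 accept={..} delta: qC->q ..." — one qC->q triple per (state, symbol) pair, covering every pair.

Fold the examples into a partial DFA from state 0: repeatedly fix the first undefined (state, symbol) met by the shortest-then-alphabetical prefix, trying targets in increasing order and rejecting any under which an Accept and a Reject string meet in one state with the same remainder; add a state when all current targets are rejected. Accepting states are where Accept strings end.
a: 0a undefined. 0a->0: ok.
b: 0b undefined. 0b->0: no, babbba/aa meet in 0. Open state 1: 0b->1.
c: 0c undefined. 0c->0: no, c/cc meet in 0. 0c->1: ok.
ba: 1a undefined. 1a->0: ok.
bb: 1b undefined. 1b->0: no, cbabb/acbcaa meet in 0. 1b->1: no, cbabb/acabbbb meet in 1. Open state 2: 1b->2.
bc: 1c undefined. 1c->0: ok.
bbc: 2c undefined. 2c->0: no, cbc/cc meet in 0. 2c->1: ok.
cba: 2a undefined. 2a->0: no, bbcbacc/cc meet in 0. 2a->1: ok.
cbb: 2b undefined. 2b->0: no, cbabb/cc meet in 0. 2b->1: no, babbba/cc meet in 0. 2b->2: no, cbabb/acabbbb meet in 2. Open state 3: 2b->3.
cbbb: 3b undefined. 3b->0: ok.
babbba: 3a undefined. 3a->0: no, babbba/cc meet in 0. 3a->1: ok.
bccbbc: 3c undefined. 3c->0: ok.
All examples now run through 4 states with every (state, symbol) defined. Accept strings end in {1,3}, Reject strings end in {0}; accept={1,3}.

states=4 start=0 accept={1,3} delta: 0a->0 0b->1 0c->1 1a->0 1b->2 1c->0 2a->1 2b->3 2c->1 3a->1 3b->0 3c->0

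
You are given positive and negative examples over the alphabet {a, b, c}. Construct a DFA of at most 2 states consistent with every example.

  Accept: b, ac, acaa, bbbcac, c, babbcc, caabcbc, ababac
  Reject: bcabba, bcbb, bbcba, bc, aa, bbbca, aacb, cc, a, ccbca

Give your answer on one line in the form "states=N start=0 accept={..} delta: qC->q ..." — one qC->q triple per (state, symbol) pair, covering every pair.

Fold the examples into a partial DFA from state 0: repeatedly fix the first undefined (state, symbol) met by the shortest-then-alphabetical prefix, trying targets in increasing order and rejecting any under which an Accept and a Reject string meet in one state with the same remainder; add a state when all current targets are rejected. Accepting states are where Accept strings end.
a: 0a undefined. 0a->0: ok.
b: 0b undefined. 0b->0: no, b/aa meet in 0. Open state 1: 0b->1.
c: 0c undefined. 0c->0: no, b/aacb meet in 1. 0c->1: ok.
ba: 1a undefined. 1a->0: no, acaa/aa meet in 0. 1a->1: ok.
bb: 1b undefined. 1b->0: ok.
bc: 1c undefined. 1c->0: ok.
All examples now run through 2 states with every (state, symbol) defined. Accept strings end in {1}, Reject strings end in {0}; accept={1}.

states=2 start=0 accept={1} delta: 0a->0 0b->1 0c->1 1a->1 1b->0 1c->0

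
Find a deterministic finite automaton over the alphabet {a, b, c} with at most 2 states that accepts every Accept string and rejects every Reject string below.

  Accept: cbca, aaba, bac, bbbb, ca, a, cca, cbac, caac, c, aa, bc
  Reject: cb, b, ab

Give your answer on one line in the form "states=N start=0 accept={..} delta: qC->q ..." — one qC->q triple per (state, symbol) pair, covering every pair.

states=2 start=0 accept={0} delta: 0a->0 0b->1 0c->0 1a->0 1b->0 1c->0

State merging on the prefix tree: take the shortest (then alphabetical) example prefix whose next move is undefined and point that move at state 0, else 1, else 2, ...; a target is out if some Accept/Reject pair would then sit in one state with the same input left (inseparable). If every existing state is out, open a new one.
a: 0a undefined. 0a->0: ok.
b: 0b undefined. 0b->0: no, aaba/b meet in 0. Open state 1: 0b->1.
c: 0c undefined. 0c->0: ok.
ba: 1a undefined. 1a->0: ok.
bb: 1b undefined. 1b->0: ok.
bc: 1c undefined. 1c->0: ok.
All examples now run through 2 states with every (state, symbol) defined. Accept strings end in {0}, Reject strings end in {1}; accept={0}.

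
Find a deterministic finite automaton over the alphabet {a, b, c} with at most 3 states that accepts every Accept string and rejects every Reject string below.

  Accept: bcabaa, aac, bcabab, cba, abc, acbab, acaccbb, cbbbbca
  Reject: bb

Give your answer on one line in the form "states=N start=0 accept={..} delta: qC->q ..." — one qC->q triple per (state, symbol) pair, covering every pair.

states=2 start=0 accept={1} delta: 0a->0 0b->0 0c->1 1a->1 1b->1 1c->1

State merging on the prefix tree: take the shortest (then alphabetical) example prefix whose next move is undefined and point that move at state 0, else 1, else 2, ...; a target is out if some Accept/Reject pair would then sit in one state with the same input left (inseparable). If every existing state is out, open a new one.
a: 0a undefined. 0a->0: ok.
b: 0b undefined. 0b->0: ok.
c: 0c undefined. 0c->0: no, bcabaa/bb meet in 0. Open state 1: 0c->1.
cb: 1b undefined. 1b->0: no, cba/bb meet in 0. 1b->1: ok.
aca: 1a undefined. 1a->0: no, bcabaa/bb meet in 0. 1a->1: ok.
acac: 1c undefined. 1c->0: no, cbbbbca/bb meet in 0. 1c->1: ok.
All examples now run through 2 states with every (state, symbol) defined. Accept strings end in {1}, Reject strings end in {0}; accept={1}.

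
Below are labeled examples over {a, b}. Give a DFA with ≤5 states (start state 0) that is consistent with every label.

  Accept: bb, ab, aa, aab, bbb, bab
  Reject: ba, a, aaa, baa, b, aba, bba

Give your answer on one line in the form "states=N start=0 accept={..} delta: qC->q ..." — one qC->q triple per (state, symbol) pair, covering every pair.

states=4 start=0 accept={0,3} delta: 0a->1 0b->2 1a->3 1b->0 2a->2 2b->3 3a->1 3b->0

Grow the machine one transition at a time. Run the examples from 0; the earliest place one falls off (shortest prefix, ties alphabetical) gets sent to the lowest-numbered state that keeps every Accept/Reject pair distinguishable — a pair clashes when both reach the same state with identical unread suffix — and to a fresh state only if none does.
a: 0a undefined. 0a->0: no, ab/b meet in 0 with "b" left. Open state 1: 0a->1.
b: 0b undefined. 0b->0: no, bb/b meet in 0. 0b->1: no, aa/ba meet in 1 with "a" left. Open state 2: 0b->2.
aa: 1a undefined. 1a->0: no, aab/b meet in 2. 1a->1: no, aa/a meet in 1. 1a->2: no, aa/b meet in 2. Open state 3: 1a->3.
ab: 1b undefined. 1b->0: ok.
ba: 2a undefined. 2a->0: no, ab/ba meet in 0. 2a->1: no, aa/baa meet in 3. 2a->2: ok.
bb: 2b undefined. 2b->0: no, bbb/ba meet in 2. 2b->1: no, bb/a meet in 1. 2b->2: no, bb/ba meet in 2. 2b->3: ok.
aaa: 3a undefined. 3a->0: no, ab/aaa meet in 0. 3a->1: ok.
aab: 3b undefined. 3b->0: ok.
All examples now run through 4 states with every (state, symbol) defined. Accept strings end in {0,3}, Reject strings end in {1,2}; accept={0,3}.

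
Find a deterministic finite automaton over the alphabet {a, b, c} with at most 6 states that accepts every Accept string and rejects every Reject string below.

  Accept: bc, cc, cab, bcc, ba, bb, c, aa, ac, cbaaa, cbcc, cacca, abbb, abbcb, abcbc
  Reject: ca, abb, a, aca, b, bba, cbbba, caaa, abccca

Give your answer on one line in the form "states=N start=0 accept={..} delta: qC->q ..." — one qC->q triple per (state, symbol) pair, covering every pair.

Grow the machine one transition at a time. Run the examples from 0; the earliest place one falls off (shortest prefix, ties alphabetical) gets sent to the lowest-numbered state that keeps every Accept/Reject pair distinguishable — a pair clashes when both reach the same state with identical unread suffix — and to a fresh state only if none does.
a: 0a undefined. 0a->0: no, bb/abb meet in 0 with "bb" left. Open state 1: 0a->1.
b: 0b undefined. 0b->0: no, ba/a meet in 1. 0b->1: ok.
c: 0c undefined. 0c->0: ok.
aa: 1a undefined. 1a->0: ok.
ab: 1b undefined. 1b->0: no, cc/cbbba meet in 0. 1b->1: no, cc/bba meet in 0. Open state 2: 1b->2.
ac: 1c undefined. 1c->0: no, cacca/ca meet in 1. 1c->1: no, bc/ca meet in 1. 1c->2: ok.
abb: 2b undefined. 2b->0: no, cc/abb meet in 0. 2b->1: no, cc/cbbba meet in 0. 2b->2: no, bc/abb meet in 2. Open state 3: 2b->3.
abc: 2c undefined. 2c->0: no, cacca/ca meet in 1. 2c->1: no, cc/abccca meet in 0. 2c->2: no, cacca/aca meet in 2 with "a" left. 2c->3: no, bcc/abb meet in 3. Open state 4: 2c->4.
aca: 2a undefined. 2a->0: no, cc/aca meet in 0. 2a->1: ok.
abbb: 3b undefined. 3b->0: ok.
abbc: 3c undefined. 3c->0: no, abbcb/ca meet in 1. 3c->1: ok.
abcb: 4b undefined. 4b->0: ok.
abcc: 4c undefined. 4c->0: ok.
cacca: 4a undefined. 4a->0: ok.
cbbba: 3a undefined. 3a->0: no, cc/cbbba meet in 0. 3a->1: ok.
All examples now run through 5 states with every (state, symbol) defined. Accept strings end in {0,2,4}, Reject strings end in {1,3}; accept={0,2,4}.

states=5 start=0 accept={0,2,4} delta: 0a->1 0b->1 0c->0 1a->0 1b->2 1c->2 2a->1 2b->3 2c->4 3a->1 3b->0 3c->1 4a->0 4b->0 4c->0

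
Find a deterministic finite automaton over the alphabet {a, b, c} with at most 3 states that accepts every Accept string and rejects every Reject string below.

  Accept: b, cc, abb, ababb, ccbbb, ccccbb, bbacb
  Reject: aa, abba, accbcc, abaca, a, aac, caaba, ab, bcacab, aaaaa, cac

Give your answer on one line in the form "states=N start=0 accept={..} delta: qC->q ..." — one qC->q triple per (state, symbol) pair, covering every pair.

Fold the examples into a partial DFA from state 0: repeatedly fix the first undefined (state, symbol) met by the shortest-then-alphabetical prefix, trying targets in increasing order and rejecting any under which an Accept and a Reject string meet in one state with the same remainder; add a state when all current targets are rejected. Accepting states are where Accept strings end.
a: 0a undefined. 0a->0: no, b/ab meet in 0 with "b" left. Open state 1: 0a->1.
b: 0b undefined. 0b->0: ok.
c: 0c undefined. 0c->0: ok.
aa: 1a undefined. 1a->0: no, b/aa meet in 0. 1a->1: ok.
ab: 1b undefined. 1b->0: no, b/ab meet in 0. 1b->1: no, abb/aa meet in 1. Open state 2: 1b->2.
ac: 1c undefined. 1c->0: no, b/accbcc meet in 0. 1c->1: no, bbacb/ab meet in 2. 1c->2: ok.
aba: 2a undefined. 2a->0: no, b/caaba meet in 0. 2a->1: ok.
abb: 2b undefined. 2b->0: ok.
acc: 2c undefined. 2c->0: no, b/accbcc meet in 0. 2c->1: ok.
All examples now run through 3 states with every (state, symbol) defined. Accept strings end in {0}, Reject strings end in {1,2}; accept={0}.

states=3 start=0 accept={0} delta: 0a->1 0b->0 0c->0 1a->1 1b->2 1c->2 2a->1 2b->0 2c->1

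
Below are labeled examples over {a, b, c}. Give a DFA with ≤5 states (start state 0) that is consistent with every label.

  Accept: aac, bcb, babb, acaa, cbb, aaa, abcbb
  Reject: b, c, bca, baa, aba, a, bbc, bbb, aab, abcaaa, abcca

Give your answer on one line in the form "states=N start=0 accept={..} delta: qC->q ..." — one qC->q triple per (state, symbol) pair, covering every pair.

Fold the examples into a partial DFA from state 0: repeatedly fix the first undefined (state, symbol) met by the shortest-then-alphabetical prefix, trying targets in increasing order and rejecting any under which an Accept and a Reject string meet in one state with the same remainder; add a state when all current targets are rejected. Accepting states are where Accept strings end.
a: 0a undefined. 0a->0: no, aac/c meet in 0 with "c" left. Open state 1: 0a->1.
b: 0b undefined. 0b->0: ok.
c: 0c undefined. 0c->0: no, bcb/b meet in 0. 0c->1: ok.
aa: 1a undefined. 1a->0: no, aac/c meet in 1. 1a->1: no, bcb/aab meet in 1 with "b" left. Open state 2: 1a->2.
ab: 1b undefined. 1b->0: no, bcb/b meet in 0. 1b->1: no, bcb/c meet in 1. 1b->2: no, bcb/bca meet in 2. Open state 3: 1b->3.
ac: 1c undefined. 1c->0: no, acaa/bca meet in 2. 1c->1: ok.
aaa: 2a undefined. 2a->0: no, acaa/b meet in 0. 2a->1: no, acaa/c meet in 1. 2a->2: no, acaa/bca meet in 2. 2a->3: ok.
aab: 2b undefined. 2b->0: ok.
aac: 2c undefined. 2c->0: no, aac/b meet in 0. 2c->1: no, aac/c meet in 1. 2c->2: no, aac/bca meet in 2. 2c->3: ok.
aba: 3a undefined. 3a->0: ok.
abc: 3c undefined. 3c->0: no, aac/abcaaa meet in 3. 3c->1: ok.
cbb: 3b undefined. 3b->0: no, babb/b meet in 0. 3b->1: no, babb/c meet in 1. 3b->2: no, babb/bca meet in 2. 3b->3: ok.
All examples now run through 4 states with every (state, symbol) defined. Accept strings end in {3}, Reject strings end in {0,1,2}; accept={3}.

states=4 start=0 accept={3} delta: 0a->1 0b->0 0c->1 1a->2 1b->3 1c->1 2a->3 2b->0 2c->3 3a->0 3b->3 3c->1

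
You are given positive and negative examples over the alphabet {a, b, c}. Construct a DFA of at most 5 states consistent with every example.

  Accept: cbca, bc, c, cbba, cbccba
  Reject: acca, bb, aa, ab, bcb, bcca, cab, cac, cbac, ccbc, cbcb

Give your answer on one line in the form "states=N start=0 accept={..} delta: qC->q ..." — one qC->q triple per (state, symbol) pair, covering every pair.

states=4 start=0 accept={1} delta: 0a->0 0b->0 0c->1 1a->1 1b->2 1c->2 2a->2 2b->1 2c->3 3a->1 3b->0 3c->2

Fold the examples into a partial DFA from state 0: repeatedly fix the first undefined (state, symbol) met by the shortest-then-alphabetical prefix, trying targets in increasing order and rejecting any under which an Accept and a Reject string meet in one state with the same remainder; add a state when all current targets are rejected. Accepting states are where Accept strings end.
a: 0a undefined. 0a->0: ok.
b: 0b undefined. 0b->0: ok.
c: 0c undefined. 0c->0: no, cbca/acca meet in 0. Open state 1: 0c->1.
ca: 1a undefined. 1a->0: no, bc/cac meet in 1. 1a->1: ok.
cb: 1b undefined. 1b->0: no, cbca/cbac meet in 1. 1b->1: no, cbca/acca meet in 1 with "ca" left. Open state 2: 1b->2.
cc: 1c undefined. 1c->0: no, bc/ccbc meet in 1. 1c->1: no, bc/acca meet in 1. 1c->2: ok.
cba: 2a undefined. 2a->0: no, bc/cbac meet in 1. 2a->1: no, bc/acca meet in 1. 2a->2: ok.
cbb: 2b undefined. 2b->0: no, bc/ccbc meet in 1. 2b->1: ok.
cbc: 2c undefined. 2c->0: no, cbca/bb meet in 0. 2c->1: no, cbca/cbac meet in 1. 2c->2: no, cbca/acca meet in 2. Open state 3: 2c->3.
cbca: 3a undefined. 3a->0: no, cbca/bb meet in 0. 3a->1: ok.
cbcb: 3b undefined. 3b->0: ok.
cbcc: 3c undefined. 3c->0: no, cbccba/bb meet in 0. 3c->1: no, cbccba/acca meet in 2. 3c->2: ok.
All examples now run through 4 states with every (state, symbol) defined. Accept strings end in {1}, Reject strings end in {0,2,3}; accept={1}.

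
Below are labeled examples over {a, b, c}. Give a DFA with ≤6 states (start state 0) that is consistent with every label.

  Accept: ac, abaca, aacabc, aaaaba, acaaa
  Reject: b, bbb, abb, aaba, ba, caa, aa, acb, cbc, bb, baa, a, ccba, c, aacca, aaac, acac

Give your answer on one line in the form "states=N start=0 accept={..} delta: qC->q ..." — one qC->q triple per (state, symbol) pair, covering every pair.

State merging on the prefix tree: take the shortest (then alphabetical) example prefix whose next move is undefined and point that move at state 0, else 1, else 2, ...; a target is out if some Accept/Reject pair would then sit in one state with the same input left (inseparable). If every existing state is out, open a new one.
a: 0a undefined. 0a->0: no, ac/c meet in 0 with "c" left. Open state 1: 0a->1.
b: 0b undefined. 0b->0: ok.
c: 0c undefined. 0c->0: ok.
aa: 1a undefined. 1a->0: no, ac/aaac meet in 1 with "c" left. 1a->1: no, ac/aaac meet in 1 with "c" left. Open state 2: 1a->2.
ab: 1b undefined. 1b->0: ok.
ac: 1c undefined. 1c->0: no, ac/b meet in 0. 1c->1: no, ac/ba meet in 1. 1c->2: no, ac/caa meet in 2. Open state 3: 1c->3.
aaa: 2a undefined. 2a->0: no, aaaaba/ba meet in 1. 2a->1: no, ac/aaac meet in 3. 2a->2: no, aaaaba/aaba meet in 2 with "ba" left. 2a->3: ok.
aab: 2b undefined. 2b->0: ok.
aac: 2c undefined. 2c->0: no, aacabc/b meet in 0. 2c->1: no, abaca/aacca meet in 3 with "a" left. 2c->2: no, ac/aacca meet in 3. 2c->3: ok.
aca: 3a undefined. 3a->0: no, abaca/b meet in 0. 3a->1: no, ac/acac meet in 3. 3a->2: no, ac/acac meet in 3. 3a->3: ok.
acb: 3b undefined. 3b->0: no, aacabc/b meet in 0. 3b->1: no, aaaaba/caa meet in 2. 3b->2: ok.
aaac: 3c undefined. 3c->0: ok.
All examples now run through 4 states with every (state, symbol) defined. Accept strings end in {3}, Reject strings end in {0,1,2}; accept={3}.

states=4 start=0 accept={3} delta: 0a->1 0b->0 0c->0 1a->2 1b->0 1c->3 2a->3 2b->0 2c->3 3a->3 3b->2 3c->0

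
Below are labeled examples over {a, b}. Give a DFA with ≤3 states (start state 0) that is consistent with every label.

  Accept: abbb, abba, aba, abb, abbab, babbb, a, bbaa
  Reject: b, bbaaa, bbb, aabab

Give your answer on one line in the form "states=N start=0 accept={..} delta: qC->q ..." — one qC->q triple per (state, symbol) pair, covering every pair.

Grow the machine one transition at a time. Run the examples from 0; the earliest place one falls off (shortest prefix, ties alphabetical) gets sent to the lowest-numbered state that keeps every Accept/Reject pair distinguishable — a pair clashes when both reach the same state with identical unread suffix — and to a fresh state only if none does.
a: 0a undefined. 0a->0: no, abbb/bbb meet in 0 with "bbb" left. Open state 1: 0a->1.
b: 0b undefined. 0b->0: ok.
aa: 1a undefined. 1a->0: no, a/bbaaa meet in 1. 1a->1: no, a/bbaaa meet in 1. Open state 2: 1a->2.
ab: 1b undefined. 1b->0: no, abbb/b meet in 0. 1b->1: ok.
aab: 2b undefined. 2b->0: no, abbb/aabab meet in 1. 2b->1: no, abbb/aabab meet in 1. 2b->2: ok.
aaba: 2a undefined. 2a->0: ok.
All examples now run through 3 states with every (state, symbol) defined. Accept strings end in {1,2}, Reject strings end in {0}; accept={1,2}.

states=3 start=0 accept={1,2} delta: 0a->1 0b->0 1a->2 1b->1 2a->0 2b->2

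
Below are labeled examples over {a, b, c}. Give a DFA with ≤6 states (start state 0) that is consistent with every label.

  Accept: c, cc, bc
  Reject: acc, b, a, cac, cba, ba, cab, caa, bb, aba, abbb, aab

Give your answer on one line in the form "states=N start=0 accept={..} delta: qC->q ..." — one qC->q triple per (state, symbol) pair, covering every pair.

states=3 start=0 accept={2} delta: 0a->1 0b->0 0c->2 1a->0 1b->0 1c->1 2a->1 2b->0 2c->2

Fold the examples into a partial DFA from state 0: repeatedly fix the first undefined (state, symbol) met by the shortest-then-alphabetical prefix, trying targets in increasing order and rejecting any under which an Accept and a Reject string meet in one state with the same remainder; add a state when all current targets are rejected. Accepting states are where Accept strings end.
a: 0a undefined. 0a->0: no, cc/acc meet in 0 with "cc" left. Open state 1: 0a->1.
b: 0b undefined. 0b->0: ok.
c: 0c undefined. 0c->0: no, c/b meet in 0. 0c->1: no, c/a meet in 1. Open state 2: 0c->2.
aa: 1a undefined. 1a->0: ok.
ab: 1b undefined. 1b->0: ok.
ac: 1c undefined. 1c->0: no, c/acc meet in 2. 1c->1: ok.
ca: 2a undefined. 2a->0: no, c/cac meet in 2. 2a->1: ok.
cb: 2b undefined. 2b->0: ok.
cc: 2c undefined. 2c->0: no, cc/b meet in 0. 2c->1: no, cc/acc meet in 1. 2c->2: ok.
All examples now run through 3 states with every (state, symbol) defined. Accept strings end in {2}, Reject strings end in {0,1}; accept={2}.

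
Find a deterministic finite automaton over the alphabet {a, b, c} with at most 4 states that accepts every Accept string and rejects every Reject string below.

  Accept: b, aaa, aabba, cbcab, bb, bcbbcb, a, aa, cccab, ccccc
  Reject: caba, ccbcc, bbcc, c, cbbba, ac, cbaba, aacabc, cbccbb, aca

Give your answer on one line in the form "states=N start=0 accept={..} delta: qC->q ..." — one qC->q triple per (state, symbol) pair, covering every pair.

State merging on the prefix tree: take the shortest (then alphabetical) example prefix whose next move is undefined and point that move at state 0, else 1, else 2, ...; a target is out if some Accept/Reject pair would then sit in one state with the same input left (inseparable). If every existing state is out, open a new one.
a: 0a undefined. 0a->0: ok.
b: 0b undefined. 0b->0: ok.
c: 0c undefined. 0c->0: no, b/caba meet in 0. Open state 1: 0c->1.
ca: 1a undefined. 1a->0: no, b/caba meet in 0. 1a->1: ok.
cb: 1b undefined. 1b->0: no, b/caba meet in 0. 1b->1: ok.
cc: 1c undefined. 1c->0: no, b/ccbcc meet in 0. 1c->1: no, cbcab/caba meet in 1. Open state 2: 1c->2.
ccb: 2b undefined. 2b->0: ok.
ccc: 2c undefined. 2c->0: no, b/cbccbb meet in 0. 2c->1: no, cccab/caba meet in 1. 2c->2: no, b/cbccbb meet in 0. Open state 3: 2c->3.
cbca: 2a undefined. 2a->0: ok.
ccca: 3a undefined. 3a->0: ok.
cccc: 3c undefined. 3c->0: no, ccccc/caba meet in 1. 3c->1: no, ccccc/ccbcc meet in 2. 3c->2: ok.
cbccb: 3b undefined. 3b->0: no, b/cbccbb meet in 0. 3b->1: ok.
All examples now run through 4 states with every (state, symbol) defined. Accept strings end in {0,3}, Reject strings end in {1,2}; accept={0,3}.

states=4 start=0 accept={0,3} delta: 0a->0 0b->0 0c->1 1a->1 1b->1 1c->2 2a->0 2b->0 2c->3 3a->0 3b->1 3c->2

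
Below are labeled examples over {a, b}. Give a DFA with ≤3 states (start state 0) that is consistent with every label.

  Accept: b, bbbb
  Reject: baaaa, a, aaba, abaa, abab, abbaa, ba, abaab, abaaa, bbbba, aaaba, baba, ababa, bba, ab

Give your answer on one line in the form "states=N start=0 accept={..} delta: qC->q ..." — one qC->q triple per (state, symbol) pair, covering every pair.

Fold the examples into a partial DFA from state 0: repeatedly fix the first undefined (state, symbol) met by the shortest-then-alphabetical prefix, trying targets in increasing order and rejecting any under which an Accept and a Reject string meet in one state with the same remainder; add a state when all current targets are rejected. Accepting states are where Accept strings end.
a: 0a undefined. 0a->0: no, b/ab meet in 0 with "b" left. Open state 1: 0a->1.
b: 0b undefined. 0b->0: ok.
aa: 1a undefined. 1a->0: no, b/baaaa meet in 0. 1a->1: ok.
ab: 1b undefined. 1b->0: no, b/abab meet in 0. 1b->1: ok.
All examples now run through 2 states with every (state, symbol) defined. Accept strings end in {0}, Reject strings end in {1}; accept={0}.

states=2 start=0 accept={0} delta: 0a->1 0b->0 1a->1 1b->1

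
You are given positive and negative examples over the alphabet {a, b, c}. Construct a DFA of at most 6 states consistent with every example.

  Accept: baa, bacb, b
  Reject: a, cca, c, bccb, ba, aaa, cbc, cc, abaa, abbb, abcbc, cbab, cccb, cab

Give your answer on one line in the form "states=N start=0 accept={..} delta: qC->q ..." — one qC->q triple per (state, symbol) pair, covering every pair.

states=4 start=0 accept={0} delta: 0a->1 0b->0 0c->2 1a->0 1b->1 1c->0 2a->1 2b->0 2c->3 3a->1 3b->1 3c->1

Grow the machine one transition at a time. Run the examples from 0; the earliest place one falls off (shortest prefix, ties alphabetical) gets sent to the lowest-numbered state that keeps every Accept/Reject pair distinguishable — a pair clashes when both reach the same state with identical unread suffix — and to a fresh state only if none does.
a: 0a undefined. 0a->0: no, baa/abaa meet in 0 with "baa" left. Open state 1: 0a->1.
b: 0b undefined. 0b->0: ok.
c: 0c undefined. 0c->0: no, b/c meet in 0. 0c->1: no, bacb/bccb meet in 1 with "cb" left. Open state 2: 0c->2.
aa: 1a undefined. 1a->0: ok.
ab: 1b undefined. 1b->0: no, baa/abaa meet in 0. 1b->1: ok.
ca: 2a undefined. 2a->0: no, baa/cab meet in 0. 2a->1: ok.
cb: 2b undefined. 2b->0: ok.
cc: 2c undefined. 2c->0: no, baa/bccb meet in 0. 2c->1: no, baa/cca meet in 0. 2c->2: no, baa/bccb meet in 0. Open state 3: 2c->3.
abc: 1c undefined. 1c->0: ok.
cca: 3a undefined. 3a->0: no, baa/cca meet in 0. 3a->1: ok.
ccc: 3c undefined. 3c->0: no, baa/cccb meet in 0. 3c->1: ok.
bccb: 3b undefined. 3b->0: no, baa/bccb meet in 0. 3b->1: ok.
All examples now run through 4 states with every (state, symbol) defined. Accept strings end in {0}, Reject strings end in {1,2,3}; accept={0}.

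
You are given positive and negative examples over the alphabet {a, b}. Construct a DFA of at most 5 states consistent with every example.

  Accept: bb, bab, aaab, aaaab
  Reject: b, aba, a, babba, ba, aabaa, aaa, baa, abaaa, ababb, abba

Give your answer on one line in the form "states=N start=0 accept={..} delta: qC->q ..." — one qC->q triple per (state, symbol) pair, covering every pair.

State merging on the prefix tree: take the shortest (then alphabetical) example prefix whose next move is undefined and point that move at state 0, else 1, else 2, ...; a target is out if some Accept/Reject pair would then sit in one state with the same input left (inseparable). If every existing state is out, open a new one.
a: 0a undefined. 0a->0: no, aaab/b meet in 0 with "b" left. Open state 1: 0a->1.
b: 0b undefined. 0b->0: no, bb/b meet in 0. 0b->1: ok.
aa: 1a undefined. 1a->0: no, bab/b meet in 1. 1a->1: ok.
ab: 1b undefined. 1b->0: ok.
All examples now run through 2 states with every (state, symbol) defined. Accept strings end in {0}, Reject strings end in {1}; accept={0}.

states=2 start=0 accept={0} delta: 0a->1 0b->1 1a->1 1b->0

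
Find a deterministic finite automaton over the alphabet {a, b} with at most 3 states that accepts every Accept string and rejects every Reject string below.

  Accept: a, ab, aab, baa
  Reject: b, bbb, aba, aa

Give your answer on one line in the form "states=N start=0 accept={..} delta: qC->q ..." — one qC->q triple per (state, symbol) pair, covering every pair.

Grow the machine one transition at a time. Run the examples from 0; the earliest place one falls off (shortest prefix, ties alphabetical) gets sent to the lowest-numbered state that keeps every Accept/Reject pair distinguishable — a pair clashes when both reach the same state with identical unread suffix — and to a fresh state only if none does.
a: 0a undefined. 0a->0: no, a/aa meet in 0. Open state 1: 0a->1.
b: 0b undefined. 0b->0: no, baa/aa meet in 1 with "a" left. 0b->1: no, a/b meet in 1. Open state 2: 0b->2.
aa: 1a undefined. 1a->0: no, aab/b meet in 2. 1a->1: no, a/aa meet in 1. 1a->2: ok.
ab: 1b undefined. 1b->0: no, a/aba meet in 1. 1b->1: ok.
ba: 2a undefined. 2a->0: ok.
bb: 2b undefined. 2b->0: ok.
All examples now run through 3 states with every (state, symbol) defined. Accept strings end in {0,1}, Reject strings end in {2}; accept={0,1}.

states=3 start=0 accept={0,1} delta: 0a->1 0b->2 1a->2 1b->1 2a->0 2b->0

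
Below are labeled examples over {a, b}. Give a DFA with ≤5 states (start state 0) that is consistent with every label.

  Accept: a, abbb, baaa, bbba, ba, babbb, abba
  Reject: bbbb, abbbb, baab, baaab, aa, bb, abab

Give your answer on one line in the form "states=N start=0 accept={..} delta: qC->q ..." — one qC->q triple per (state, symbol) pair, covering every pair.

Fold the examples into a partial DFA from state 0: repeatedly fix the first undefined (state, symbol) met by the shortest-then-alphabetical prefix, trying targets in increasing order and rejecting any under which an Accept and a Reject string meet in one state with the same remainder; add a state when all current targets are rejected. Accepting states are where Accept strings end.
a: 0a undefined. 0a->0: no, a/aa meet in 0. Open state 1: 0a->1.
b: 0b undefined. 0b->0: ok.
aa: 1a undefined. 1a->0: ok.
ab: 1b undefined. 1b->0: no, abbb/bbbb meet in 0. 1b->1: no, a/abbbb meet in 1. Open state 2: 1b->2.
aba: 2a undefined. 2a->0: ok.
abb: 2b undefined. 2b->0: no, abbb/bbbb meet in 0. 2b->1: no, a/abbbb meet in 1. 2b->2: no, abbb/abbbb meet in 2. Open state 3: 2b->3.
abba: 3a undefined. 3a->0: no, abba/bbbb meet in 0. 3a->1: ok.
abbb: 3b undefined. 3b->0: no, abbb/bbbb meet in 0. 3b->1: ok.
All examples now run through 4 states with every (state, symbol) defined. Accept strings end in {1}, Reject strings end in {0,2}; accept={1}.

states=4 start=0 accept={1} delta: 0a->1 0b->0 1a->0 1b->2 2a->0 2b->3 3a->1 3b->1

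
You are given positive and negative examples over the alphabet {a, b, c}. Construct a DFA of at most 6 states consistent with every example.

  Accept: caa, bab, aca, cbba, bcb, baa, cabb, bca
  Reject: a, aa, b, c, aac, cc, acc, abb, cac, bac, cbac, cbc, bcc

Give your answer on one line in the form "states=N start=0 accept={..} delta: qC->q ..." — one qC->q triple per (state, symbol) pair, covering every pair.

State merging on the prefix tree: take the shortest (then alphabetical) example prefix whose next move is undefined and point that move at state 0, else 1, else 2, ...; a target is out if some Accept/Reject pair would then sit in one state with the same input left (inseparable). If every existing state is out, open a new one.
a: 0a undefined. 0a->0: ok.
b: 0b undefined. 0b->0: no, bab/a meet in 0. Open state 1: 0b->1.
c: 0c undefined. 0c->0: no, caa/a meet in 0. 0c->1: ok.
ba: 1a undefined. 1a->0: no, caa/a meet in 0. 1a->1: no, caa/b meet in 1. Open state 2: 1a->2.
bc: 1c undefined. 1c->0: no, bcb/b meet in 1. 1c->1: no, bcb/abb meet in 1 with "b" left. 1c->2: no, aca/cc meet in 2. Open state 3: 1c->3.
cb: 1b undefined. 1b->0: ok.
baa: 2a undefined. 2a->0: no, caa/a meet in 0. 2a->1: no, caa/b meet in 1. 2a->2: ok.
bab: 2b undefined. 2b->0: no, bab/a meet in 0. 2b->1: no, bab/b meet in 1. 2b->2: ok.
bac: 2c undefined. 2c->0: ok.
bca: 3a undefined. 3a->0: no, bca/a meet in 0. 3a->1: no, bca/b meet in 1. 3a->2: ok.
bcb: 3b undefined. 3b->0: no, bcb/a meet in 0. 3b->1: no, bcb/b meet in 1. 3b->2: ok.
bcc: 3c undefined. 3c->0: ok.
All examples now run through 4 states with every (state, symbol) defined. Accept strings end in {2}, Reject strings end in {0,1,3}; accept={2}.

states=4 start=0 accept={2} delta: 0a->0 0b->1 0c->1 1a->2 1b->0 1c->3 2a->2 2b->2 2c->0 3a->2 3b->2 3c->0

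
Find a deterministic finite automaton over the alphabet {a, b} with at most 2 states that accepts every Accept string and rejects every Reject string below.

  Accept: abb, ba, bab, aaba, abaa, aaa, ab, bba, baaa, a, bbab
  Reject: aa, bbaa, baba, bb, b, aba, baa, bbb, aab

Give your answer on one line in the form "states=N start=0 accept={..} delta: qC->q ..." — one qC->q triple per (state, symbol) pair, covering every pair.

State merging on the prefix tree: take the shortest (then alphabetical) example prefix whose next move is undefined and point that move at state 0, else 1, else 2, ...; a target is out if some Accept/Reject pair would then sit in one state with the same input left (inseparable). If every existing state is out, open a new one.
a: 0a undefined. 0a->0: no, abb/bb meet in 0 with "bb" left. Open state 1: 0a->1.
b: 0b undefined. 0b->0: ok.
aa: 1a undefined. 1a->0: ok.
ab: 1b undefined. 1b->0: no, abb/aa meet in 0. 1b->1: ok.
All examples now run through 2 states with every (state, symbol) defined. Accept strings end in {1}, Reject strings end in {0}; accept={1}.

states=2 start=0 accept={1} delta: 0a->1 0b->0 1a->0 1b->1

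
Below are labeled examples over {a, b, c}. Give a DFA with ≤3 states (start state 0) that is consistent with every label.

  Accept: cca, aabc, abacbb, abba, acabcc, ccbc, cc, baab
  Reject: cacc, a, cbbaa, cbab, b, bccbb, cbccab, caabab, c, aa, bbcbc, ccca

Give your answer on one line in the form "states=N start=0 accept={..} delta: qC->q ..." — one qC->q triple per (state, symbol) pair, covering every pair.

State merging on the prefix tree: take the shortest (then alphabetical) example prefix whose next move is undefined and point that move at state 0, else 1, else 2, ...; a target is out if some Accept/Reject pair would then sit in one state with the same input left (inseparable). If every existing state is out, open a new one.
a: 0a undefined. 0a->0: ok.
b: 0b undefined. 0b->0: no, aabc/c meet in 0 with "c" left. Open state 1: 0b->1.
c: 0c undefined. 0c->0: no, cca/cacc meet in 0. 0c->1: ok.
ba: 1a undefined. 1a->0: no, aabc/cacc meet in 1 with "c" left. 1a->1: ok.
bb: 1b undefined. 1b->0: no, abba/a meet in 0. 1b->1: no, abba/cbbaa meet in 1. Open state 2: 1b->2.
bc: 1c undefined. 1c->0: no, cca/a meet in 0. 1c->1: no, cca/cacc meet in 1. 1c->2: ok.
bbc: 2c undefined. 2c->0: no, aabc/bccbb meet in 2. 2c->1: ok.
cba: 2a undefined. 2a->0: no, cca/a meet in 0. 2a->1: no, cca/cacc meet in 1. 2a->2: ok.
cbb: 2b undefined. 2b->0: no, abacbb/cacc meet in 1. 2b->1: ok.
All examples now run through 3 states with every (state, symbol) defined. Accept strings end in {2}, Reject strings end in {0,1}; accept={2}.

states=3 start=0 accept={2} delta: 0a->0 0b->1 0c->1 1a->1 1b->2 1c->2 2a->2 2b->1 2c->1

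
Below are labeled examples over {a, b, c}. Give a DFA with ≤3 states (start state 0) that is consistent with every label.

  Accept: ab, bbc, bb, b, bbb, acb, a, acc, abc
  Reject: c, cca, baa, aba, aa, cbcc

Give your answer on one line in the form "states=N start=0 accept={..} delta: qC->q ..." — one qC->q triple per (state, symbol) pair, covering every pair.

states=3 start=0 accept={1} delta: 0a->1 0b->1 0c->2 1a->2 1b->1 1c->1 2a->0 2b->0 2c->2

Grow the machine one transition at a time. Run the examples from 0; the earliest place one falls off (shortest prefix, ties alphabetical) gets sent to the lowest-numbered state that keeps every Accept/Reject pair distinguishable — a pair clashes when both reach the same state with identical unread suffix — and to a fresh state only if none does.
a: 0a undefined. 0a->0: no, a/aa meet in 0. Open state 1: 0a->1.
b: 0b undefined. 0b->0: no, bbc/c meet in 0 with "c" left. 0b->1: ok.
c: 0c undefined. 0c->0: no, b/cca meet in 1. 0c->1: no, b/c meet in 1. Open state 2: 0c->2.
aa: 1a undefined. 1a->0: no, b/baa meet in 1. 1a->1: no, b/baa meet in 1. 1a->2: ok.
ab: 1b undefined. 1b->0: no, bbc/c meet in 2. 1b->1: ok.
ac: 1c undefined. 1c->0: no, acc/c meet in 2. 1c->1: ok.
cb: 2b undefined. 2b->0: ok.
cc: 2c undefined. 2c->0: no, ab/cca meet in 1. 2c->1: no, ab/cbcc meet in 1. 2c->2: ok.
baa: 2a undefined. 2a->0: ok.
All examples now run through 3 states with every (state, symbol) defined. Accept strings end in {1}, Reject strings end in {0,2}; accept={1}.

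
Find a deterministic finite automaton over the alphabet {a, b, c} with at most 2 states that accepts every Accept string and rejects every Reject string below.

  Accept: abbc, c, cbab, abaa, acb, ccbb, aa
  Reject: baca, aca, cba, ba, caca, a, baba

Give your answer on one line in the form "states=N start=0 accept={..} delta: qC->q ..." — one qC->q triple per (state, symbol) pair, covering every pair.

Fold the examples into a partial DFA from state 0: repeatedly fix the first undefined (state, symbol) met by the shortest-then-alphabetical prefix, trying targets in increasing order and rejecting any under which an Accept and a Reject string meet in one state with the same remainder; add a state when all current targets are rejected. Accepting states are where Accept strings end.
a: 0a undefined. 0a->0: no, aa/a meet in 0. Open state 1: 0a->1.
b: 0b undefined. 0b->0: ok.
c: 0c undefined. 0c->0: ok.
aa: 1a undefined. 1a->0: ok.
ab: 1b undefined. 1b->0: ok.
ac: 1c undefined. 1c->0: ok.
All examples now run through 2 states with every (state, symbol) defined. Accept strings end in {0}, Reject strings end in {1}; accept={0}.

states=2 start=0 accept={0} delta: 0a->1 0b->0 0c->0 1a->0 1b->0 1c->0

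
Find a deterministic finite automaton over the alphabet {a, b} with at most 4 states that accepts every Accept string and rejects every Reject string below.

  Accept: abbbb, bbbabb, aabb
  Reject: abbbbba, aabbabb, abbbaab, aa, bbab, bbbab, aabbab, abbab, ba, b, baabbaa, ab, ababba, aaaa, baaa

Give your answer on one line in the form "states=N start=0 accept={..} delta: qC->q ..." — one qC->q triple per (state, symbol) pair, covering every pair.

State merging on the prefix tree: take the shortest (then alphabetical) example prefix whose next move is undefined and point that move at state 0, else 1, else 2, ...; a target is out if some Accept/Reject pair would then sit in one state with the same input left (inseparable). If every existing state is out, open a new one.
a: 0a undefined. 0a->0: ok.
b: 0b undefined. 0b->0: no, abbbb/abbbbba meet in 0. Open state 1: 0b->1.
ba: 1a undefined. 1a->0: ok.
bb: 1b undefined. 1b->0: no, abbbb/abbbbba meet in 0. 1b->1: no, abbbb/aabbabb meet in 1. Open state 2: 1b->2.
bba: 2a undefined. 2a->0: no, aabb/aabbabb meet in 2. 2a->1: no, aabb/bbab meet in 2. 2a->2: no, abbbb/aabbabb meet in 2 with "bb" left. Open state 3: 2a->3.
bbb: 2b undefined. 2b->0: no, abbbb/abbbaab meet in 1. 2b->1: ok.
bbab: 3b undefined. 3b->0: ok.
baabbaa: 3a undefined. 3a->0: ok.
All examples now run through 4 states with every (state, symbol) defined. Accept strings end in {2}, Reject strings end in {0,1,3}; accept={2}.

states=4 start=0 accept={2} delta: 0a->0 0b->1 1a->0 1b->2 2a->3 2b->1 3a->0 3b->0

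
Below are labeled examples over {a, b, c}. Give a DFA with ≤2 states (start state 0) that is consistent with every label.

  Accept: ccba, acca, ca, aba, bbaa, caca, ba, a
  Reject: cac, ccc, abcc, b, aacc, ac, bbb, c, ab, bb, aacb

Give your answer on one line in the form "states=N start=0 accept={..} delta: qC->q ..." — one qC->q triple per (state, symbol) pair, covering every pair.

states=2 start=0 accept={0} delta: 0a->0 0b->1 0c->1 1a->0 1b->1 1c->1

State merging on the prefix tree: take the shortest (then alphabetical) example prefix whose next move is undefined and point that move at state 0, else 1, else 2, ...; a target is out if some Accept/Reject pair would then sit in one state with the same input left (inseparable). If every existing state is out, open a new one.
a: 0a undefined. 0a->0: ok.
b: 0b undefined. 0b->0: no, aba/b meet in 0. Open state 1: 0b->1.
c: 0c undefined. 0c->0: no, acca/cac meet in 0. 0c->1: ok.
ba: 1a undefined. 1a->0: ok.
bb: 1b undefined. 1b->0: no, ca/bb meet in 0. 1b->1: ok.
cc: 1c undefined. 1c->0: no, ccba/aacc meet in 0. 1c->1: ok.
All examples now run through 2 states with every (state, symbol) defined. Accept strings end in {0}, Reject strings end in {1}; accept={0}.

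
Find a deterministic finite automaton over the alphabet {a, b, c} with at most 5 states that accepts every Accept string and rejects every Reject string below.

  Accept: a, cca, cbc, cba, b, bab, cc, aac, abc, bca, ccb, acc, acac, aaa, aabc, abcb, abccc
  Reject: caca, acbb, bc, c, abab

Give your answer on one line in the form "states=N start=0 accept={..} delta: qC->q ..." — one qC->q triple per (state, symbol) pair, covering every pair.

State merging on the prefix tree: take the shortest (then alphabetical) example prefix whose next move is undefined and point that move at state 0, else 1, else 2, ...; a target is out if some Accept/Reject pair would then sit in one state with the same input left (inseparable). If every existing state is out, open a new one.
a: 0a undefined. 0a->0: no, bab/abab meet in 0 with "bab" left. Open state 1: 0a->1.
b: 0b undefined. 0b->0: ok.
c: 0c undefined. 0c->0: no, cbc/bc meet in 0. 0c->1: no, a/bc meet in 1. Open state 2: 0c->2.
aa: 1a undefined. 1a->0: no, aac/bc meet in 2. 1a->1: ok.
ab: 1b undefined. 1b->0: no, b/abab meet in 0. 1b->1: no, a/abab meet in 1. 1b->2: no, bab/bc meet in 2. Open state 3: 1b->3.
ac: 1c undefined. 1c->0: no, b/acbb meet in 0. 1c->1: ok.
ca: 2a undefined. 2a->0: no, b/caca meet in 0. 2a->1: no, a/caca meet in 1. 2a->2: no, cca/caca meet in 2 with "ca" left. 2a->3: ok.
cb: 2b undefined. 2b->0: no, cbc/bc meet in 2. 2b->1: ok.
cc: 2c undefined. 2c->0: ok.
aba: 3a undefined. 3a->0: no, b/abab meet in 0. 3a->1: no, bab/abab meet in 3. 3a->2: no, a/abab meet in 1. 3a->3: ok.
abc: 3c undefined. 3c->0: no, a/caca meet in 1. 3c->1: no, a/caca meet in 1. 3c->2: no, bab/caca meet in 3. 3c->3: no, bab/caca meet in 3. Open state 4: 3c->4.
abab: 3b undefined. 3b->0: no, b/acbb meet in 0. 3b->1: no, a/acbb meet in 1. 3b->2: ok.
abcb: 4b undefined. 4b->0: ok.
abcc: 4c undefined. 4c->0: no, abccc/acbb meet in 2. 4c->1: ok.
caca: 4a undefined. 4a->0: no, b/caca meet in 0. 4a->1: no, a/caca meet in 1. 4a->2: ok.
All examples now run through 5 states with every (state, symbol) defined. Accept strings end in {0,1,3,4}, Reject strings end in {2}; accept={0,1,3,4}.

states=5 start=0 accept={0,1,3,4} delta: 0a->1 0b->0 0c->2 1a->1 1b->3 1c->1 2a->3 2b->1 2c->0 3a->3 3b->2 3c->4 4a->2 4b->0 4c->1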